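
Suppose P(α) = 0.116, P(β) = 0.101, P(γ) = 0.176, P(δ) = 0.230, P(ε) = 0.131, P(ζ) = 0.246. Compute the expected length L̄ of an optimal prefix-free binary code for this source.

Repeatedly combine the two least-probable nodes; the expected code length is the sum of the merged weights.
merge 101/1000 + 29/250 → 217/1000
merge 131/1000 + 22/125 → 307/1000
merge 217/1000 + 23/100 → 447/1000
merge 123/500 + 307/1000 → 553/1000
merge 447/1000 + 553/1000 → 1
L = 217/1000 + 307/1000 + 447/1000 + 553/1000 + 1 = 631/250 = 2.524 bits/symbol.

2.524 bits/symbol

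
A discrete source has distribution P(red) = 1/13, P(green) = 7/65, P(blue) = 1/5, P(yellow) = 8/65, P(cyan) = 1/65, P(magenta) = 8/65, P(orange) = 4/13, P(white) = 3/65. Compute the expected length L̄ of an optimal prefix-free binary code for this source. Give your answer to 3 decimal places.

Repeatedly combine the two least-probable nodes; the expected code length is the sum of the merged weights.
merge 1/65 + 3/65 → 4/65
merge 4/65 + 1/13 → 9/65
merge 7/65 + 8/65 → 3/13
merge 8/65 + 9/65 → 17/65
merge 1/5 + 3/13 → 28/65
merge 17/65 + 4/13 → 37/65
merge 28/65 + 37/65 → 1
L = 4/65 + 9/65 + 3/13 + 17/65 + 28/65 + 37/65 + 1 = 35/13 ≈ 2.692 bits/symbol.

2.692 bits/symbol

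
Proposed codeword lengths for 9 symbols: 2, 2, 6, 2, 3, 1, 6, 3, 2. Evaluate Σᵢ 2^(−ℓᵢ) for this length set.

With common denominator 2^6 = 64: Σ 2^(−ℓᵢ) = 16/64 + 16/64 + 1/64 + 16/64 + 8/64 + 32/64 + 1/64 + 8/64 + 16/64 = 114/64 = 1.78125.

1.78125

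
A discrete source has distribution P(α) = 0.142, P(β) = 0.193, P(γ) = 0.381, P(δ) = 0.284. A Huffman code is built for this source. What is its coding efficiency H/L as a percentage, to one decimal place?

Entropy H = −Σ p log₂ p ≈ 1.9041 bits.
Huffman merges: 71/500+193/1000→67/200; 71/250+67/200→619/1000; 381/1000+619/1000→1. L = 977/500 ≈ 1.9540.
Efficiency = H/L = 1.9041/1.9540 = 97.4%.

97.4%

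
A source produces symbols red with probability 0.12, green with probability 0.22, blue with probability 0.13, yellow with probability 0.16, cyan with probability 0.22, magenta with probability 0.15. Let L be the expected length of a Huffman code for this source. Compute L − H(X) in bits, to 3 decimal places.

Entropy H = −Σ p log₂ p ≈ 2.5444 bits.
Huffman merges: 3/25+13/100→1/4; 3/20+4/25→31/100; 11/50+11/50→11/25; 1/4+31/100→14/25; 11/25+14/25→1. L = 64/25 ≈ 2.5600.
L − H = 2.5600 − 2.5444 = 0.016 bits.

0.016 bits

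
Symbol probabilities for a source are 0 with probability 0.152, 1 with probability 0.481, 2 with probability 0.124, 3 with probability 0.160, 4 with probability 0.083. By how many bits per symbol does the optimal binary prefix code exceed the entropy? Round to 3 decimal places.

Entropy H = −Σ p log₂ p ≈ 2.0155 bits.
Huffman merges: 83/1000+31/250→207/1000; 19/125+4/25→39/125; 207/1000+39/125→519/1000; 481/1000+519/1000→1. L = 1019/500 ≈ 2.0380.
L − H = 2.0380 − 2.0155 = 0.023 bits.

0.023 bits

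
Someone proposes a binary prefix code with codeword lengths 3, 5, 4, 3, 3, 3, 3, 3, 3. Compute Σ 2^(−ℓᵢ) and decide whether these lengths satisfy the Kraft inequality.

With common denominator 2^5 = 32: Σ 2^(−ℓᵢ) = 4/32 + 1/32 + 2/32 + 4/32 + 4/32 + 4/32 + 4/32 + 4/32 + 4/32 = 31/32 = 0.96875.
Kraft's inequality requires Σ ≤ 1; here Σ = 0.96875 ≤ 1, so such a prefix code exists.

0.96875; yes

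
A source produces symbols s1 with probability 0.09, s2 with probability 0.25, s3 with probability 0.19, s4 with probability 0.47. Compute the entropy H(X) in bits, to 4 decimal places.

1.7798 bits

H = −Σ pᵢ log₂ pᵢ.
−0.09·log₂(0.09) = 0.3127
−0.25·log₂(0.25) = 0.5000
−0.19·log₂(0.19) = 0.4552
−0.47·log₂(0.47) = 0.5120
Sum ≈ 1.7798 → 1.7798 bits.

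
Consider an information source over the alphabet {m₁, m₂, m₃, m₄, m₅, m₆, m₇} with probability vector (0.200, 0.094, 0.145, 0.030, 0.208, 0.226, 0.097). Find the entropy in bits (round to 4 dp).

H = −Σ pᵢ log₂ pᵢ.
−0.200·log₂(0.200) = 0.4644
−0.094·log₂(0.094) = 0.3207
−0.145·log₂(0.145) = 0.4040
−0.030·log₂(0.030) = 0.1518
−0.208·log₂(0.208) = 0.4712
−0.226·log₂(0.226) = 0.4849
−0.097·log₂(0.097) = 0.3265
Sum ≈ 2.6233 → 2.6233 bits.

2.6233 bits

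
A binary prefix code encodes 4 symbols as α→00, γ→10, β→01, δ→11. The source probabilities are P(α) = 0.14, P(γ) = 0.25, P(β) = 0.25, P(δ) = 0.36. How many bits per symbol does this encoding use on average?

L̄ = Σ pᵢ·ℓᵢ = 0.14·2 + 0.25·2 + 0.25·2 + 0.36·2 = 2 bits/symbol.

2 bits/symbol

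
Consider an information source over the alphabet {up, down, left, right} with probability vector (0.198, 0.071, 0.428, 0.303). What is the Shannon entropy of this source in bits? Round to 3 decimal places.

1.780 bits

H = −Σ pᵢ log₂ pᵢ.
−0.198·log₂(0.198) = 0.4626
−0.071·log₂(0.071) = 0.2709
−0.428·log₂(0.428) = 0.5240
−0.303·log₂(0.303) = 0.5220
Sum ≈ 1.7795 → 1.780 bits.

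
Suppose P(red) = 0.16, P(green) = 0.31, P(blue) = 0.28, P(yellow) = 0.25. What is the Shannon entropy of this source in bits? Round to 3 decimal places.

H = −Σ pᵢ log₂ pᵢ.
−0.16·log₂(0.16) = 0.4230
−0.31·log₂(0.31) = 0.5238
−0.28·log₂(0.28) = 0.5142
−0.25·log₂(0.25) = 0.5000
Sum ≈ 1.9610 → 1.961 bits.

1.961 bits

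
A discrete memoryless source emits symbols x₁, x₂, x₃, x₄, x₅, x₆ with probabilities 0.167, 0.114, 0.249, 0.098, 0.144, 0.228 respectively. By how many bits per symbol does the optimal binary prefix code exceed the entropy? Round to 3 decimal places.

0.018 bits

Entropy H = −Σ p log₂ p ≈ 2.5051 bits.
Huffman merges: 49/500+57/500→53/250; 18/125+167/1000→311/1000; 53/250+57/250→11/25; 249/1000+311/1000→14/25; 11/25+14/25→1. L = 2523/1000 ≈ 2.5230.
L − H = 2.5230 − 2.5051 = 0.018 bits.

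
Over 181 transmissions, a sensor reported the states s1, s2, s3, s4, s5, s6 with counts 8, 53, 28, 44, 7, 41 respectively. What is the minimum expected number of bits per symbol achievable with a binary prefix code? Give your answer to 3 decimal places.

Probabilities are the counts divided by 181.
Repeatedly combine the two least-probable nodes; the expected code length is the sum of the merged weights.
merge 7/181 + 8/181 → 15/181
merge 15/181 + 28/181 → 43/181
merge 41/181 + 43/181 → 84/181
merge 44/181 + 53/181 → 97/181
merge 84/181 + 97/181 → 1
L = 15/181 + 43/181 + 84/181 + 97/181 + 1 = 420/181 ≈ 2.320 bits/symbol.

2.320 bits/symbol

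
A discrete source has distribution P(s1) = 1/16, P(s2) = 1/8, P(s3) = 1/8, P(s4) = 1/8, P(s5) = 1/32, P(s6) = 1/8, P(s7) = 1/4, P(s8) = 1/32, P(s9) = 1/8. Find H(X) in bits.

Each probability is a power of 1/2, so log₂(1/p) is an integer.
H = Σ p·log₂(1/p) = 1/16·4 + 1/8·3 + 1/8·3 + 1/8·3 + 1/32·5 + 1/8·3 + 1/4·2 + 1/32·5 + 1/8·3 = 2.9375 bits.

2.9375 bits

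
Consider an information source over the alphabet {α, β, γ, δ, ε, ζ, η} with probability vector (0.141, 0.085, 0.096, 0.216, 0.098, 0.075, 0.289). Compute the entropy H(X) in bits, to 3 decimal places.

2.629 bits

H = −Σ pᵢ log₂ pᵢ.
−0.141·log₂(0.141) = 0.3985
−0.085·log₂(0.085) = 0.3023
−0.096·log₂(0.096) = 0.3246
−0.216·log₂(0.216) = 0.4776
−0.098·log₂(0.098) = 0.3284
−0.075·log₂(0.075) = 0.2803
−0.289·log₂(0.289) = 0.5176
Sum ≈ 2.6291 → 2.629 bits.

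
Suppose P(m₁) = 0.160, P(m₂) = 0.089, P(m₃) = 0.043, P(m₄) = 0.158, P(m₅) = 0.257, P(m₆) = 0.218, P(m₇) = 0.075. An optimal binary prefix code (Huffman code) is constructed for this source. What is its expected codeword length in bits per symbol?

Repeatedly combine the two least-probable nodes; the expected code length is the sum of the merged weights.
merge 43/1000 + 3/40 → 59/500
merge 89/1000 + 59/500 → 207/1000
merge 79/500 + 4/25 → 159/500
merge 207/1000 + 109/500 → 17/40
merge 257/1000 + 159/500 → 23/40
merge 17/40 + 23/40 → 1
L = 59/500 + 207/1000 + 159/500 + 17/40 + 23/40 + 1 = 2643/1000 = 2.643 bits/symbol.

2.643 bits/symbol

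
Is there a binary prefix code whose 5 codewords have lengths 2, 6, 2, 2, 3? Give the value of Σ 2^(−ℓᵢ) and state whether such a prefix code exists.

0.890625; yes

With common denominator 2^6 = 64: Σ 2^(−ℓᵢ) = 16/64 + 1/64 + 16/64 + 16/64 + 8/64 = 57/64 = 0.890625.
Kraft's inequality requires Σ ≤ 1; here Σ = 0.890625 ≤ 1, so such a prefix code exists.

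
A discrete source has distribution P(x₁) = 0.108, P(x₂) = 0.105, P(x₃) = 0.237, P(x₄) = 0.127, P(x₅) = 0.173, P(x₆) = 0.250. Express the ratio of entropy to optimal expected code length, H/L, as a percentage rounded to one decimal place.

99.3%

Entropy H = −Σ p log₂ p ≈ 2.4964 bits.
Huffman merges: 21/200+27/250→213/1000; 127/1000+173/1000→3/10; 213/1000+237/1000→9/20; 1/4+3/10→11/20; 9/20+11/20→1. L = 2513/1000 ≈ 2.5130.
Efficiency = H/L = 2.4964/2.5130 = 99.3%.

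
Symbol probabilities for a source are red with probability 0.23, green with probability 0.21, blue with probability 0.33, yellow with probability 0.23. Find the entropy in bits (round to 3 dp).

1.976 bits

H = −Σ pᵢ log₂ pᵢ.
−0.23·log₂(0.23) = 0.4877
−0.21·log₂(0.21) = 0.4728
−0.33·log₂(0.33) = 0.5278
−0.23·log₂(0.23) = 0.4877
Sum ≈ 1.9760 → 1.976 bits.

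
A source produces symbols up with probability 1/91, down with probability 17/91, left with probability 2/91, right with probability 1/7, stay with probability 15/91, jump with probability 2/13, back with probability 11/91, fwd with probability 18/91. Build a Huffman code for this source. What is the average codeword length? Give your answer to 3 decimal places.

2.802 bits/symbol

Repeatedly combine the two least-probable nodes; the expected code length is the sum of the merged weights.
merge 1/91 + 2/91 → 3/91
merge 3/91 + 11/91 → 2/13
merge 1/7 + 2/13 → 27/91
merge 2/13 + 15/91 → 29/91
merge 17/91 + 18/91 → 5/13
merge 27/91 + 29/91 → 8/13
merge 5/13 + 8/13 → 1
L = 3/91 + 2/13 + 27/91 + 29/91 + 5/13 + 8/13 + 1 = 255/91 ≈ 2.802 bits/symbol.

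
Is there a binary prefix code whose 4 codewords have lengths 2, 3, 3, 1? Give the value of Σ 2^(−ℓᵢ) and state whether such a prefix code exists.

1; yes

With common denominator 2^3 = 8: Σ 2^(−ℓᵢ) = 2/8 + 1/8 + 1/8 + 4/8 = 8/8 = 1.
Kraft's inequality requires Σ ≤ 1; here Σ = 1 ≤ 1, so such a prefix code exists.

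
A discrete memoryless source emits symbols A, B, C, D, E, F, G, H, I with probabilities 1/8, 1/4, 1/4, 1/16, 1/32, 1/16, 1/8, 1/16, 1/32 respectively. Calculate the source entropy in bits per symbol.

2.8125 bits

Each probability is a power of 1/2, so log₂(1/p) is an integer.
H = Σ p·log₂(1/p) = 1/8·3 + 1/4·2 + 1/4·2 + 1/16·4 + 1/32·5 + 1/16·4 + 1/8·3 + 1/16·4 + 1/32·5 = 2.8125 bits.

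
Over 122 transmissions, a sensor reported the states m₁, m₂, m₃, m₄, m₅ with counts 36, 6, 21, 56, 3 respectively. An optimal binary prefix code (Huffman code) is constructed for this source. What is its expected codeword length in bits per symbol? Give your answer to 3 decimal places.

Probabilities are the counts divided by 122.
Repeatedly combine the two least-probable nodes; the expected code length is the sum of the merged weights.
merge 3/122 + 3/61 → 9/122
merge 9/122 + 21/122 → 15/61
merge 15/61 + 18/61 → 33/61
merge 28/61 + 33/61 → 1
L = 9/122 + 15/61 + 33/61 + 1 = 227/122 ≈ 1.861 bits/symbol.

1.861 bits/symbol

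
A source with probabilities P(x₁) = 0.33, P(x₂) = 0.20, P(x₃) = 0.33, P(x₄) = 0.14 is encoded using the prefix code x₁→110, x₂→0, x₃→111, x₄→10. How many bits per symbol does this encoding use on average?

2.46 bits/symbol

L̄ = Σ pᵢ·ℓᵢ = 0.33·3 + 0.20·1 + 0.33·3 + 0.14·2 = 2.46 bits/symbol.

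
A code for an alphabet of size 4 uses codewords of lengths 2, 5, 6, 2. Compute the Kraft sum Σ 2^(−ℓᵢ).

With common denominator 2^6 = 64: Σ 2^(−ℓᵢ) = 16/64 + 2/64 + 1/64 + 16/64 = 35/64 = 0.546875.

0.546875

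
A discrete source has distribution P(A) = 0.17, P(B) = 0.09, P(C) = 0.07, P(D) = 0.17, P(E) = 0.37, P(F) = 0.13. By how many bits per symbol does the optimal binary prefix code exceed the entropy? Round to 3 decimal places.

0.056 bits

Entropy H = −Σ p log₂ p ≈ 2.3638 bits.
Huffman merges: 7/100+9/100→4/25; 13/100+4/25→29/100; 17/100+17/100→17/50; 29/100+17/50→63/100; 37/100+63/100→1. L = 121/50 ≈ 2.4200.
L − H = 2.4200 − 2.3638 = 0.056 bits.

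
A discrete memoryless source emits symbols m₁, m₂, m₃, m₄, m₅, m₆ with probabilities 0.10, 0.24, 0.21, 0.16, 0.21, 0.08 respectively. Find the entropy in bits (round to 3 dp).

H = −Σ pᵢ log₂ pᵢ.
−0.10·log₂(0.10) = 0.3322
−0.24·log₂(0.24) = 0.4941
−0.21·log₂(0.21) = 0.4728
−0.16·log₂(0.16) = 0.4230
−0.21·log₂(0.21) = 0.4728
−0.08·log₂(0.08) = 0.2915
Sum ≈ 2.4865 → 2.486 bits.

2.486 bits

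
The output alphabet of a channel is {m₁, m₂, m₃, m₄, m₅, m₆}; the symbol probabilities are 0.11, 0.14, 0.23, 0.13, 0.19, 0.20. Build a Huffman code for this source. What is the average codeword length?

Repeatedly combine the two least-probable nodes; the expected code length is the sum of the merged weights.
merge 11/100 + 13/100 → 6/25
merge 7/50 + 19/100 → 33/100
merge 1/5 + 23/100 → 43/100
merge 6/25 + 33/100 → 57/100
merge 43/100 + 57/100 → 1
L = 6/25 + 33/100 + 43/100 + 57/100 + 1 = 257/100 = 2.57 bits/symbol.

2.57 bits/symbol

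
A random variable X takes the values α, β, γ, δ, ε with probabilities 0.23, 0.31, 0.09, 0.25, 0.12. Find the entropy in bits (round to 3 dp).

H = −Σ pᵢ log₂ pᵢ.
−0.23·log₂(0.23) = 0.4877
−0.31·log₂(0.31) = 0.5238
−0.09·log₂(0.09) = 0.3127
−0.25·log₂(0.25) = 0.5000
−0.12·log₂(0.12) = 0.3671
Sum ≈ 2.1912 → 2.191 bits.

2.191 bits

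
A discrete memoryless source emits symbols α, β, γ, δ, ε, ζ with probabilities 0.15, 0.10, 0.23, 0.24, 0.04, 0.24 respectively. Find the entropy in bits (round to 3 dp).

H = −Σ pᵢ log₂ pᵢ.
−0.15·log₂(0.15) = 0.4105
−0.10·log₂(0.10) = 0.3322
−0.23·log₂(0.23) = 0.4877
−0.24·log₂(0.24) = 0.4941
−0.04·log₂(0.04) = 0.1858
−0.24·log₂(0.24) = 0.4941
Sum ≈ 2.4044 → 2.404 bits.

2.404 bits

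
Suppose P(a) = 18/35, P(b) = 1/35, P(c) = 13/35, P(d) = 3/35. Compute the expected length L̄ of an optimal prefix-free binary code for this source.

Repeatedly combine the two least-probable nodes; the expected code length is the sum of the merged weights.
merge 1/35 + 3/35 → 4/35
merge 4/35 + 13/35 → 17/35
merge 17/35 + 18/35 → 1
L = 4/35 + 17/35 + 1 = 8/5 = 1.6 bits/symbol.

1.6 bits/symbol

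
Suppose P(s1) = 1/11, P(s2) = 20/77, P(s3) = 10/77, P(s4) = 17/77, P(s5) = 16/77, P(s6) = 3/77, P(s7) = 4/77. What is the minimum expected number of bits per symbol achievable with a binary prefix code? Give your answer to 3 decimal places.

2.584 bits/symbol

Repeatedly combine the two least-probable nodes; the expected code length is the sum of the merged weights.
merge 3/77 + 4/77 → 1/11
merge 1/11 + 1/11 → 2/11
merge 10/77 + 2/11 → 24/77
merge 16/77 + 17/77 → 3/7
merge 20/77 + 24/77 → 4/7
merge 3/7 + 4/7 → 1
L = 1/11 + 2/11 + 24/77 + 3/7 + 4/7 + 1 = 199/77 ≈ 2.584 bits/symbol.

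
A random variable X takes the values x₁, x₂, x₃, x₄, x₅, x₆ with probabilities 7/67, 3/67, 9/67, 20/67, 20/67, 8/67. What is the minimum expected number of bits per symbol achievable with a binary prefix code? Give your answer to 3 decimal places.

2.403 bits/symbol

Repeatedly combine the two least-probable nodes; the expected code length is the sum of the merged weights.
merge 3/67 + 7/67 → 10/67
merge 8/67 + 9/67 → 17/67
merge 10/67 + 17/67 → 27/67
merge 20/67 + 20/67 → 40/67
merge 27/67 + 40/67 → 1
L = 10/67 + 17/67 + 27/67 + 40/67 + 1 = 161/67 ≈ 2.403 bits/symbol.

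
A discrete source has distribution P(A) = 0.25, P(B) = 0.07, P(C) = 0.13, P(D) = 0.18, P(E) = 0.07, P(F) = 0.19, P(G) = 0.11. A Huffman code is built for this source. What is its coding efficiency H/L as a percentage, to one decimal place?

Entropy H = −Σ p log₂ p ≈ 2.6706 bits.
Huffman merges: 7/100+7/100→7/50; 11/100+13/100→6/25; 7/50+9/50→8/25; 19/100+6/25→43/100; 1/4+8/25→57/100; 43/100+57/100→1. L = 27/10 ≈ 2.7000.
Efficiency = H/L = 2.6706/2.7000 = 98.9%.

98.9%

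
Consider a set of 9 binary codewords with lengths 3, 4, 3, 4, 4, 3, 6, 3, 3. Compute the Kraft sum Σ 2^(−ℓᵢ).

0.828125

With common denominator 2^6 = 64: Σ 2^(−ℓᵢ) = 8/64 + 4/64 + 8/64 + 4/64 + 4/64 + 8/64 + 1/64 + 8/64 + 8/64 = 53/64 = 0.828125.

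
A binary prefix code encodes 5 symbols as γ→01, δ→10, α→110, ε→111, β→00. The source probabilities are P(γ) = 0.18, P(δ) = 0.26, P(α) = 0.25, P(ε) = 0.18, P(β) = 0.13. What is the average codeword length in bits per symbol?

L̄ = Σ pᵢ·ℓᵢ = 0.18·2 + 0.26·2 + 0.25·3 + 0.18·3 + 0.13·2 = 2.43 bits/symbol.

2.43 bits/symbol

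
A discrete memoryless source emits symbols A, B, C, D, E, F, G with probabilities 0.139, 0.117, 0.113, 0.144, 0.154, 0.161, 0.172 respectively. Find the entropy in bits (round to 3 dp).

2.793 bits

H = −Σ pᵢ log₂ pᵢ.
−0.139·log₂(0.139) = 0.3957
−0.117·log₂(0.117) = 0.3622
−0.113·log₂(0.113) = 0.3555
−0.144·log₂(0.144) = 0.4026
−0.154·log₂(0.154) = 0.4156
−0.161·log₂(0.161) = 0.4242
−0.172·log₂(0.172) = 0.4368
Sum ≈ 2.7926 → 2.793 bits.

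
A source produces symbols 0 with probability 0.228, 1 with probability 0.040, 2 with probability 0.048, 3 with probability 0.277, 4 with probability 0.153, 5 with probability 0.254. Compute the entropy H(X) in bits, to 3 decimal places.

H = −Σ pᵢ log₂ pᵢ.
−0.228·log₂(0.228) = 0.4863
−0.040·log₂(0.040) = 0.1858
−0.048·log₂(0.048) = 0.2103
−0.277·log₂(0.277) = 0.5130
−0.153·log₂(0.153) = 0.4144
−0.254·log₂(0.254) = 0.5022
Sum ≈ 2.3119 → 2.312 bits.

2.312 bits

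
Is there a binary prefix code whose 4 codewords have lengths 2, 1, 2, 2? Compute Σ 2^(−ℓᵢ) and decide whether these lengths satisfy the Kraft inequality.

With common denominator 2^2 = 4: Σ 2^(−ℓᵢ) = 1/4 + 2/4 + 1/4 + 1/4 = 5/4 = 1.25.
Kraft's inequality requires Σ ≤ 1; here Σ = 1.25 > 1, so no such prefix code exists.

1.25; no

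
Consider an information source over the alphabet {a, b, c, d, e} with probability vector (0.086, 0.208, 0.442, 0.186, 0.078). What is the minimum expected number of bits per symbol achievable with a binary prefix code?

Repeatedly combine the two least-probable nodes; the expected code length is the sum of the merged weights.
merge 39/500 + 43/500 → 41/250
merge 41/250 + 93/500 → 7/20
merge 26/125 + 7/20 → 279/500
merge 221/500 + 279/500 → 1
L = 41/250 + 7/20 + 279/500 + 1 = 259/125 = 2.072 bits/symbol.

2.072 bits/symbol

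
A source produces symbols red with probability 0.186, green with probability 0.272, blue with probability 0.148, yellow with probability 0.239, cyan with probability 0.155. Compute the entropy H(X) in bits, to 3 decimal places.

H = −Σ pᵢ log₂ pᵢ.
−0.186·log₂(0.186) = 0.4514
−0.272·log₂(0.272) = 0.5109
−0.148·log₂(0.148) = 0.4079
−0.239·log₂(0.239) = 0.4935
−0.155·log₂(0.155) = 0.4169
Sum ≈ 2.2806 → 2.281 bits.

2.281 bits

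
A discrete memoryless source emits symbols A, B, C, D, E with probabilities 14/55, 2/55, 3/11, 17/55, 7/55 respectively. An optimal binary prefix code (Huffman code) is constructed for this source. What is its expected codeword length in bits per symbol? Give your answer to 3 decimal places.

2.164 bits/symbol

Repeatedly combine the two least-probable nodes; the expected code length is the sum of the merged weights.
merge 2/55 + 7/55 → 9/55
merge 9/55 + 14/55 → 23/55
merge 3/11 + 17/55 → 32/55
merge 23/55 + 32/55 → 1
L = 9/55 + 23/55 + 32/55 + 1 = 119/55 ≈ 2.164 bits/symbol.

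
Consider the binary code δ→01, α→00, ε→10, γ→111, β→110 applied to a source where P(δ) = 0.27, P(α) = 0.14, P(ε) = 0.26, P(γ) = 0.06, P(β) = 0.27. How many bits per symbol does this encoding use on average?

L̄ = Σ pᵢ·ℓᵢ = 0.27·2 + 0.14·2 + 0.26·2 + 0.06·3 + 0.27·3 = 2.33 bits/symbol.

2.33 bits/symbol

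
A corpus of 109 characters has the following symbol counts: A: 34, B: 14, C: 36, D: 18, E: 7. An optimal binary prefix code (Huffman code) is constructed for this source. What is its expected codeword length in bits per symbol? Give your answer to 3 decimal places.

Probabilities are the counts divided by 109.
Repeatedly combine the two least-probable nodes; the expected code length is the sum of the merged weights.
merge 7/109 + 14/109 → 21/109
merge 18/109 + 21/109 → 39/109
merge 34/109 + 36/109 → 70/109
merge 39/109 + 70/109 → 1
L = 21/109 + 39/109 + 70/109 + 1 = 239/109 ≈ 2.193 bits/symbol.

2.193 bits/symbol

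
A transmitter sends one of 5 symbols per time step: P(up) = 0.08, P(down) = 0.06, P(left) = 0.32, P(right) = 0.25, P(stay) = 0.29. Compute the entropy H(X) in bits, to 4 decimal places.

H = −Σ pᵢ log₂ pᵢ.
−0.08·log₂(0.08) = 0.2915
−0.06·log₂(0.06) = 0.2435
−0.32·log₂(0.32) = 0.5260
−0.25·log₂(0.25) = 0.5000
−0.29·log₂(0.29) = 0.5179
Sum ≈ 2.0790 → 2.0790 bits.

2.0790 bits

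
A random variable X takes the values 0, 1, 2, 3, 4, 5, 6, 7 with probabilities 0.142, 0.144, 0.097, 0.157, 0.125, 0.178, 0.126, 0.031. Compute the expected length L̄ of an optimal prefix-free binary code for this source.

Repeatedly combine the two least-probable nodes; the expected code length is the sum of the merged weights.
merge 31/1000 + 97/1000 → 16/125
merge 1/8 + 63/500 → 251/1000
merge 16/125 + 71/500 → 27/100
merge 18/125 + 157/1000 → 301/1000
merge 89/500 + 251/1000 → 429/1000
merge 27/100 + 301/1000 → 571/1000
merge 429/1000 + 571/1000 → 1
L = 16/125 + 251/1000 + 27/100 + 301/1000 + 429/1000 + 571/1000 + 1 = 59/20 = 2.95 bits/symbol.

2.95 bits/symbol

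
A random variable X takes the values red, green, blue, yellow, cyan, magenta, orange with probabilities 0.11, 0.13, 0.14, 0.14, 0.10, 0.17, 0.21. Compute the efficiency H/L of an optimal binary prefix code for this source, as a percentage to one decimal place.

99.2%

Entropy H = −Σ p log₂ p ≈ 2.7668 bits.
Huffman merges: 1/10+11/100→21/100; 13/100+7/50→27/100; 7/50+17/100→31/100; 21/100+21/100→21/50; 27/100+31/100→29/50; 21/50+29/50→1. L = 279/100 ≈ 2.7900.
Efficiency = H/L = 2.7668/2.7900 = 99.2%.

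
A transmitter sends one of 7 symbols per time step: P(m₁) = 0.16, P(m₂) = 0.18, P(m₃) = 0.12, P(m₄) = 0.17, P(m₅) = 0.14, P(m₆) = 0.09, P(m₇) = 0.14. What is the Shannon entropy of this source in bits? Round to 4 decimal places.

2.7769 bits

H = −Σ pᵢ log₂ pᵢ.
−0.16·log₂(0.16) = 0.4230
−0.18·log₂(0.18) = 0.4453
−0.12·log₂(0.12) = 0.3671
−0.17·log₂(0.17) = 0.4346
−0.14·log₂(0.14) = 0.3971
−0.09·log₂(0.09) = 0.3127
−0.14·log₂(0.14) = 0.3971
Sum ≈ 2.7769 → 2.7769 bits.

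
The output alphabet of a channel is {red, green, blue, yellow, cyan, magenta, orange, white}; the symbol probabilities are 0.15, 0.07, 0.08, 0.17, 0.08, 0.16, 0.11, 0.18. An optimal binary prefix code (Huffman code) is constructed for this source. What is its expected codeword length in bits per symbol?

Repeatedly combine the two least-probable nodes; the expected code length is the sum of the merged weights.
merge 7/100 + 2/25 → 3/20
merge 2/25 + 11/100 → 19/100
merge 3/20 + 3/20 → 3/10
merge 4/25 + 17/100 → 33/100
merge 9/50 + 19/100 → 37/100
merge 3/10 + 33/100 → 63/100
merge 37/100 + 63/100 → 1
L = 3/20 + 19/100 + 3/10 + 33/100 + 37/100 + 63/100 + 1 = 297/100 = 2.97 bits/symbol.

2.97 bits/symbol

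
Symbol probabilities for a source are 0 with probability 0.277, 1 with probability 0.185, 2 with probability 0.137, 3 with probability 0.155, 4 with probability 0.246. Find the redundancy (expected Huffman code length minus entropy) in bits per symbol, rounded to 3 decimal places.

0.021 bits

Entropy H = −Σ p log₂ p ≈ 2.2709 bits.
Huffman merges: 137/1000+31/200→73/250; 37/200+123/500→431/1000; 277/1000+73/250→569/1000; 431/1000+569/1000→1. L = 573/250 ≈ 2.2920.
L − H = 2.2920 − 2.2709 = 0.021 bits.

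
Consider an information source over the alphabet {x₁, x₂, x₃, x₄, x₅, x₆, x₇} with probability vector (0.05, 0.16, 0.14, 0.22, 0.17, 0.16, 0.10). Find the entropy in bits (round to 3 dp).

H = −Σ pᵢ log₂ pᵢ.
−0.05·log₂(0.05) = 0.2161
−0.16·log₂(0.16) = 0.4230
−0.14·log₂(0.14) = 0.3971
−0.22·log₂(0.22) = 0.4806
−0.17·log₂(0.17) = 0.4346
−0.16·log₂(0.16) = 0.4230
−0.10·log₂(0.10) = 0.3322
Sum ≈ 2.7066 → 2.707 bits.

2.707 bits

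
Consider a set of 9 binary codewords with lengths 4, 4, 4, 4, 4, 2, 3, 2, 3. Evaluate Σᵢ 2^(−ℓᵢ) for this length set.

1.0625

With common denominator 2^4 = 16: Σ 2^(−ℓᵢ) = 1/16 + 1/16 + 1/16 + 1/16 + 1/16 + 4/16 + 2/16 + 4/16 + 2/16 = 17/16 = 1.0625.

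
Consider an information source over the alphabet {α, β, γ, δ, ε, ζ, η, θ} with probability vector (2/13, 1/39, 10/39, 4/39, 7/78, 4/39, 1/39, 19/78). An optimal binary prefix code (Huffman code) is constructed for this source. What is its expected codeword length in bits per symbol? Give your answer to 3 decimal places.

2.692 bits/symbol

Repeatedly combine the two least-probable nodes; the expected code length is the sum of the merged weights.
merge 1/39 + 1/39 → 2/39
merge 2/39 + 7/78 → 11/78
merge 4/39 + 4/39 → 8/39
merge 11/78 + 2/13 → 23/78
merge 8/39 + 19/78 → 35/78
merge 10/39 + 23/78 → 43/78
merge 35/78 + 43/78 → 1
L = 2/39 + 11/78 + 8/39 + 23/78 + 35/78 + 43/78 + 1 = 35/13 ≈ 2.692 bits/symbol.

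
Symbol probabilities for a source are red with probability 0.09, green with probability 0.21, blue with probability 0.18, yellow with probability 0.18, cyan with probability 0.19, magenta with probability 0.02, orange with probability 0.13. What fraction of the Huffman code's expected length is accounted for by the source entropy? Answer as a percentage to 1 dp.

Entropy H = −Σ p log₂ p ≈ 2.6268 bits.
Huffman merges: 1/50+9/100→11/100; 11/100+13/100→6/25; 9/50+9/50→9/25; 19/100+21/100→2/5; 6/25+9/25→3/5; 2/5+3/5→1. L = 271/100 ≈ 2.7100.
Efficiency = H/L = 2.6268/2.7100 = 96.9%.

96.9%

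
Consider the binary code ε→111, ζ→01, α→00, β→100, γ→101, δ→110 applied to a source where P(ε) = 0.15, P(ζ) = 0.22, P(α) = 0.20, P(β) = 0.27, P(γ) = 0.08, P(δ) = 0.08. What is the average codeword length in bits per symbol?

L̄ = Σ pᵢ·ℓᵢ = 0.15·3 + 0.22·2 + 0.20·2 + 0.27·3 + 0.08·3 + 0.08·3 = 2.58 bits/symbol.

2.58 bits/symbol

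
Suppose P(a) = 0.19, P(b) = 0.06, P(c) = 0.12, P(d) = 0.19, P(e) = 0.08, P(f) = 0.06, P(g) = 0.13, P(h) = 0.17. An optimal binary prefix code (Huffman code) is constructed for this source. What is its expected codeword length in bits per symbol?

2.93 bits/symbol

Repeatedly combine the two least-probable nodes; the expected code length is the sum of the merged weights.
merge 3/50 + 3/50 → 3/25
merge 2/25 + 3/25 → 1/5
merge 3/25 + 13/100 → 1/4
merge 17/100 + 19/100 → 9/25
merge 19/100 + 1/5 → 39/100
merge 1/4 + 9/25 → 61/100
merge 39/100 + 61/100 → 1
L = 3/25 + 1/5 + 1/4 + 9/25 + 39/100 + 61/100 + 1 = 293/100 = 2.93 bits/symbol.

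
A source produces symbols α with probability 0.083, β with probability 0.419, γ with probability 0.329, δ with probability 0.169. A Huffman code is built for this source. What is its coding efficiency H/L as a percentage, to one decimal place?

Entropy H = −Σ p log₂ p ≈ 1.7850 bits.
Huffman merges: 83/1000+169/1000→63/250; 63/250+329/1000→581/1000; 419/1000+581/1000→1. L = 1833/1000 ≈ 1.8330.
Efficiency = H/L = 1.7850/1.8330 = 97.4%.

97.4%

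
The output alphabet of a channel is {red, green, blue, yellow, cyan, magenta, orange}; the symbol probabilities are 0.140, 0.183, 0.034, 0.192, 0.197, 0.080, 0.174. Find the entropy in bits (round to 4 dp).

H = −Σ pᵢ log₂ pᵢ.
−0.140·log₂(0.140) = 0.3971
−0.183·log₂(0.183) = 0.4484
−0.034·log₂(0.034) = 0.1659
−0.192·log₂(0.192) = 0.4571
−0.197·log₂(0.197) = 0.4617
−0.080·log₂(0.080) = 0.2915
−0.174·log₂(0.174) = 0.4390
Sum ≈ 2.6607 → 2.6607 bits.

2.6607 bits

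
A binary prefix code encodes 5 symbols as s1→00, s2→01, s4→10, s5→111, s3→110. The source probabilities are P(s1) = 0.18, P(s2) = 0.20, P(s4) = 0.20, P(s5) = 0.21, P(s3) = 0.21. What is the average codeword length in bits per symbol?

L̄ = Σ pᵢ·ℓᵢ = 0.18·2 + 0.20·2 + 0.20·2 + 0.21·3 + 0.21·3 = 2.42 bits/symbol.

2.42 bits/symbol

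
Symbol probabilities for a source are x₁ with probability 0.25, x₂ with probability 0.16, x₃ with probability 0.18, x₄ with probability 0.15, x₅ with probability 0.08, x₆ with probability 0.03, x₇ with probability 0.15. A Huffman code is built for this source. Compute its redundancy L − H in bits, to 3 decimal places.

0.047 bits

Entropy H = −Σ p log₂ p ≈ 2.6327 bits.
Huffman merges: 3/100+2/25→11/100; 11/100+3/20→13/50; 3/20+4/25→31/100; 9/50+1/4→43/100; 13/50+31/100→57/100; 43/100+57/100→1. L = 67/25 ≈ 2.6800.
L − H = 2.6800 − 2.6327 = 0.047 bits.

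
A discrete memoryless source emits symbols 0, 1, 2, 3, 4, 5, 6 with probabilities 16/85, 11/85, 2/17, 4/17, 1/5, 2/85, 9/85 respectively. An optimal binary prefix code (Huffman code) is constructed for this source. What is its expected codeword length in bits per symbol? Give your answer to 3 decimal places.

Repeatedly combine the two least-probable nodes; the expected code length is the sum of the merged weights.
merge 2/85 + 9/85 → 11/85
merge 2/17 + 11/85 → 21/85
merge 11/85 + 16/85 → 27/85
merge 1/5 + 4/17 → 37/85
merge 21/85 + 27/85 → 48/85
merge 37/85 + 48/85 → 1
L = 11/85 + 21/85 + 27/85 + 37/85 + 48/85 + 1 = 229/85 ≈ 2.694 bits/symbol.

2.694 bits/symbol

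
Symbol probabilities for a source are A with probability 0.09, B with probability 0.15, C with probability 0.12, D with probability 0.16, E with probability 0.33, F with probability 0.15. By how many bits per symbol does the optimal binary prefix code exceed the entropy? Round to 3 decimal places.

0.058 bits

Entropy H = −Σ p log₂ p ≈ 2.4517 bits.
Huffman merges: 9/100+3/25→21/100; 3/20+3/20→3/10; 4/25+21/100→37/100; 3/10+33/100→63/100; 37/100+63/100→1. L = 251/100 ≈ 2.5100.
L − H = 2.5100 − 2.4517 = 0.058 bits.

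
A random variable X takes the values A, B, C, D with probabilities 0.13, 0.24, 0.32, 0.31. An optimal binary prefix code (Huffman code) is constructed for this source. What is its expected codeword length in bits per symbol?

2 bits/symbol

Repeatedly combine the two least-probable nodes; the expected code length is the sum of the merged weights.
merge 13/100 + 6/25 → 37/100
merge 31/100 + 8/25 → 63/100
merge 37/100 + 63/100 → 1
L = 37/100 + 63/100 + 1 = 2 bits/symbol.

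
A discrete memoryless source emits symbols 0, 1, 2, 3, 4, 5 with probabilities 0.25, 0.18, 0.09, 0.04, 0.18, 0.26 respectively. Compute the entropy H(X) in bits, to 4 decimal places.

H = −Σ pᵢ log₂ pᵢ.
−0.25·log₂(0.25) = 0.5000
−0.18·log₂(0.18) = 0.4453
−0.09·log₂(0.09) = 0.3127
−0.04·log₂(0.04) = 0.1858
−0.18·log₂(0.18) = 0.4453
−0.26·log₂(0.26) = 0.5053
Sum ≈ 2.3943 → 2.3943 bits.

2.3943 bits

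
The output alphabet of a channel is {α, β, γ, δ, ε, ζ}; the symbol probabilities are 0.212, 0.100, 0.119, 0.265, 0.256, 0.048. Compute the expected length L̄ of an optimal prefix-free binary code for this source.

2.415 bits/symbol

Repeatedly combine the two least-probable nodes; the expected code length is the sum of the merged weights.
merge 6/125 + 1/10 → 37/250
merge 119/1000 + 37/250 → 267/1000
merge 53/250 + 32/125 → 117/250
merge 53/200 + 267/1000 → 133/250
merge 117/250 + 133/250 → 1
L = 37/250 + 267/1000 + 117/250 + 133/250 + 1 = 483/200 = 2.415 bits/symbol.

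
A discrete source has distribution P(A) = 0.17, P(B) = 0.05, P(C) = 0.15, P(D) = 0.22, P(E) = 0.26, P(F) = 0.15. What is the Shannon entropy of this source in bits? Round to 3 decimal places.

2.458 bits

H = −Σ pᵢ log₂ pᵢ.
−0.17·log₂(0.17) = 0.4346
−0.05·log₂(0.05) = 0.2161
−0.15·log₂(0.15) = 0.4105
−0.22·log₂(0.22) = 0.4806
−0.26·log₂(0.26) = 0.5053
−0.15·log₂(0.15) = 0.4105
Sum ≈ 2.4576 → 2.458 bits.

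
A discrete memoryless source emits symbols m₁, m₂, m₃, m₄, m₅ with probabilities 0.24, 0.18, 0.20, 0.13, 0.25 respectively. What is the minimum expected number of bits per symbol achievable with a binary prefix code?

Repeatedly combine the two least-probable nodes; the expected code length is the sum of the merged weights.
merge 13/100 + 9/50 → 31/100
merge 1/5 + 6/25 → 11/25
merge 1/4 + 31/100 → 14/25
merge 11/25 + 14/25 → 1
L = 31/100 + 11/25 + 14/25 + 1 = 231/100 = 2.31 bits/symbol.

2.31 bits/symbol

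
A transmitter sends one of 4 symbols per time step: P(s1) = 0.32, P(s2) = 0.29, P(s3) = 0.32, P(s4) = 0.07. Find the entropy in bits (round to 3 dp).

1.839 bits

H = −Σ pᵢ log₂ pᵢ.
−0.32·log₂(0.32) = 0.5260
−0.29·log₂(0.29) = 0.5179
−0.32·log₂(0.32) = 0.5260
−0.07·log₂(0.07) = 0.2686
Sum ≈ 1.8385 → 1.839 bits.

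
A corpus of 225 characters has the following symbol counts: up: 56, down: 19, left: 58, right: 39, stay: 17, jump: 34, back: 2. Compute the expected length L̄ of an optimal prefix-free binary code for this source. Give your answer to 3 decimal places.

Probabilities are the counts divided by 225.
Repeatedly combine the two least-probable nodes; the expected code length is the sum of the merged weights.
merge 2/225 + 17/225 → 19/225
merge 19/225 + 19/225 → 38/225
merge 34/225 + 38/225 → 8/25
merge 13/75 + 56/225 → 19/45
merge 58/225 + 8/25 → 26/45
merge 19/45 + 26/45 → 1
L = 19/225 + 38/225 + 8/25 + 19/45 + 26/45 + 1 = 193/75 ≈ 2.573 bits/symbol.

2.573 bits/symbol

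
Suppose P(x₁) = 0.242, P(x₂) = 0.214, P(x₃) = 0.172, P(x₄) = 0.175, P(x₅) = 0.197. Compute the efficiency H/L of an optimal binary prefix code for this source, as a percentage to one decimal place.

Entropy H = −Σ p log₂ p ≈ 2.3099 bits.
Huffman merges: 43/250+7/40→347/1000; 197/1000+107/500→411/1000; 121/500+347/1000→589/1000; 411/1000+589/1000→1. L = 2347/1000 ≈ 2.3470.
Efficiency = H/L = 2.3099/2.3470 = 98.4%.

98.4%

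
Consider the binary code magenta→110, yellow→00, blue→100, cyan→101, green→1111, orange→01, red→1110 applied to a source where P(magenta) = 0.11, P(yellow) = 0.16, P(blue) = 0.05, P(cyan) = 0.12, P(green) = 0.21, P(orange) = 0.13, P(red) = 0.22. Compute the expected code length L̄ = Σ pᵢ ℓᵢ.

3.14 bits/symbol

L̄ = Σ pᵢ·ℓᵢ = 0.11·3 + 0.16·2 + 0.05·3 + 0.12·3 + 0.21·4 + 0.13·2 + 0.22·4 = 3.14 bits/symbol.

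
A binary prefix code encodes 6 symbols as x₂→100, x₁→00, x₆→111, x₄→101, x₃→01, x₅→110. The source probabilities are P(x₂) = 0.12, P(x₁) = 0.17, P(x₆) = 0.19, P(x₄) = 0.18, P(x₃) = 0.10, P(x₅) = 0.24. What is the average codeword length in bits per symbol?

2.73 bits/symbol

L̄ = Σ pᵢ·ℓᵢ = 0.12·3 + 0.17·2 + 0.19·3 + 0.18·3 + 0.10·2 + 0.24·3 = 2.73 bits/symbol.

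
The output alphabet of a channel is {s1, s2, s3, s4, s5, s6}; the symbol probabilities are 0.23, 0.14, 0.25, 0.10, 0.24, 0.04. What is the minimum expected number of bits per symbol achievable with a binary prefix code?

2.42 bits/symbol

Repeatedly combine the two least-probable nodes; the expected code length is the sum of the merged weights.
merge 1/25 + 1/10 → 7/50
merge 7/50 + 7/50 → 7/25
merge 23/100 + 6/25 → 47/100
merge 1/4 + 7/25 → 53/100
merge 47/100 + 53/100 → 1
L = 7/50 + 7/25 + 47/100 + 53/100 + 1 = 121/50 = 2.42 bits/symbol.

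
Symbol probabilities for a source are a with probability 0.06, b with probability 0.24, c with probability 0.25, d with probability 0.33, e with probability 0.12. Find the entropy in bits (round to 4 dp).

H = −Σ pᵢ log₂ pᵢ.
−0.06·log₂(0.06) = 0.2435
−0.24·log₂(0.24) = 0.4941
−0.25·log₂(0.25) = 0.5000
−0.33·log₂(0.33) = 0.5278
−0.12·log₂(0.12) = 0.3671
Sum ≈ 2.1326 → 2.1326 bits.

2.1326 bits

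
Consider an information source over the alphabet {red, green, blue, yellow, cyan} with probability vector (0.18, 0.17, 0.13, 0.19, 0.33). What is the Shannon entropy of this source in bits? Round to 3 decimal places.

H = −Σ pᵢ log₂ pᵢ.
−0.18·log₂(0.18) = 0.4453
−0.17·log₂(0.17) = 0.4346
−0.13·log₂(0.13) = 0.3826
−0.19·log₂(0.19) = 0.4552
−0.33·log₂(0.33) = 0.5278
Sum ≈ 2.2456 → 2.246 bits.

2.246 bits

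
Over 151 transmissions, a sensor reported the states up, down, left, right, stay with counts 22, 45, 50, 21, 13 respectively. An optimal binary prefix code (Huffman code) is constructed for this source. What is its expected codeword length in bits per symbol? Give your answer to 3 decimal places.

Probabilities are the counts divided by 151.
Repeatedly combine the two least-probable nodes; the expected code length is the sum of the merged weights.
merge 13/151 + 21/151 → 34/151
merge 22/151 + 34/151 → 56/151
merge 45/151 + 50/151 → 95/151
merge 56/151 + 95/151 → 1
L = 34/151 + 56/151 + 95/151 + 1 = 336/151 ≈ 2.225 bits/symbol.

2.225 bits/symbol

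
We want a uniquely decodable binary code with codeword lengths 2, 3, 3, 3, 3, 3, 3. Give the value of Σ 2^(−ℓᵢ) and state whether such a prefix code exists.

1; yes

With common denominator 2^3 = 8: Σ 2^(−ℓᵢ) = 2/8 + 1/8 + 1/8 + 1/8 + 1/8 + 1/8 + 1/8 = 8/8 = 1.
Kraft's inequality requires Σ ≤ 1; here Σ = 1 ≤ 1, so such a prefix code exists.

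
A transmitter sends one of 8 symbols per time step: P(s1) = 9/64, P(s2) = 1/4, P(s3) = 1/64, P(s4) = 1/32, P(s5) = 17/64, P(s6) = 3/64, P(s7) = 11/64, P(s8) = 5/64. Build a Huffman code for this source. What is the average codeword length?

2.625 bits/symbol

Repeatedly combine the two least-probable nodes; the expected code length is the sum of the merged weights.
merge 1/64 + 1/32 → 3/64
merge 3/64 + 3/64 → 3/32
merge 5/64 + 3/32 → 11/64
merge 9/64 + 11/64 → 5/16
merge 11/64 + 1/4 → 27/64
merge 17/64 + 5/16 → 37/64
merge 27/64 + 37/64 → 1
L = 3/64 + 3/32 + 11/64 + 5/16 + 27/64 + 37/64 + 1 = 21/8 = 2.625 bits/symbol.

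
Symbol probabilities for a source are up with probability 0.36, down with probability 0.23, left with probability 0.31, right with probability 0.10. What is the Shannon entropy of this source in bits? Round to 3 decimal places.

H = −Σ pᵢ log₂ pᵢ.
−0.36·log₂(0.36) = 0.5306
−0.23·log₂(0.23) = 0.4877
−0.31·log₂(0.31) = 0.5238
−0.10·log₂(0.10) = 0.3322
Sum ≈ 1.8743 → 1.874 bits.

1.874 bits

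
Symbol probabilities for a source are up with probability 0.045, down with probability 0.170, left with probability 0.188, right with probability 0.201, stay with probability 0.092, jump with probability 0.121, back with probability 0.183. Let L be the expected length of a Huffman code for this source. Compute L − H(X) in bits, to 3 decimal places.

Entropy H = −Σ p log₂ p ≈ 2.6882 bits.
Huffman merges: 9/200+23/250→137/1000; 121/1000+137/1000→129/500; 17/100+183/1000→353/1000; 47/250+201/1000→389/1000; 129/500+353/1000→611/1000; 389/1000+611/1000→1. L = 687/250 ≈ 2.7480.
L − H = 2.7480 − 2.6882 = 0.060 bits.

0.060 bits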